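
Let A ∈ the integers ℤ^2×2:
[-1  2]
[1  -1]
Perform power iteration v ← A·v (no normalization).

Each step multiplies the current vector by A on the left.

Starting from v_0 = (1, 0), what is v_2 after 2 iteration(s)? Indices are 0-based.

v_0 = (1, 0).
v_1 = A·v_0 = (-1, 1).
v_2 = A·v_1 = (3, -2).

v_2 = (3, -2)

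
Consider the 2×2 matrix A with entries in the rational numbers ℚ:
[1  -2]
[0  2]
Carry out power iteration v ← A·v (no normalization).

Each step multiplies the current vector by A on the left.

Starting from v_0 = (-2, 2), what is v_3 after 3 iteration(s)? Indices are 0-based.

v_3 = (-30, 16)

v_0 = (-2, 2).
v_1 = A·v_0 = (-6, 4).
v_2 = A·v_1 = (-14, 8).
v_3 = A·v_2 = (-30, 16).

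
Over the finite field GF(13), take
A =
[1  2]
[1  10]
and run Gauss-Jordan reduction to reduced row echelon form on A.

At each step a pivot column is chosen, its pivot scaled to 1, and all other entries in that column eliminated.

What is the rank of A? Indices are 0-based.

rank = 2

step 1: normalize row 0 (÷1) = (1, 2)
  row 1: subtract 1×row0 = (0, 8)
step 2: normalize row 1 (÷8) = (0, 1)
  row 0: subtract 2×row1 = (1, 0)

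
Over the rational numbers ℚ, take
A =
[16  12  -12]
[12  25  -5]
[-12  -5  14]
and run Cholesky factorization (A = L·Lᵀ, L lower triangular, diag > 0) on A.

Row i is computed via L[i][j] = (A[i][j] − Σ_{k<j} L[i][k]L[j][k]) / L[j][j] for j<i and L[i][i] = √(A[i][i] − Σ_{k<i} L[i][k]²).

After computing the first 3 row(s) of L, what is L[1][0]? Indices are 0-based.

L[1][0] = 3

Step 1: L[0][0] = √(16) = 4.
  L[1][0] = (12) / L[0][0] = 3.
Step 2: L[1][1] = √(16) = 4.
  L[2][0] = (-12) / L[0][0] = -3.
  L[2][1] = (4) / L[1][1] = 1.
Step 3: L[2][2] = √(4) = 2.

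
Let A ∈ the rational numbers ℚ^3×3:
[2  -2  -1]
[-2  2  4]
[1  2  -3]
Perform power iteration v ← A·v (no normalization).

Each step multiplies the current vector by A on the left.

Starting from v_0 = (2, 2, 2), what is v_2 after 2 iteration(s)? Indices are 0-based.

v_0 = (2, 2, 2).
v_1 = A·v_0 = (-2, 8, 0).
v_2 = A·v_1 = (-20, 20, 14).

v_2 = (-20, 20, 14)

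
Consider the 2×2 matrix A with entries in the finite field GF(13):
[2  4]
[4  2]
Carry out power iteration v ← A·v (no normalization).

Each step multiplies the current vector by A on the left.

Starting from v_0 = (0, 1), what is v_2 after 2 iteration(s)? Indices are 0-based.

v_2 = (3, 7)

v_0 = (0, 1).
v_1 = A·v_0 = (4, 2).
v_2 = A·v_1 = (3, 7).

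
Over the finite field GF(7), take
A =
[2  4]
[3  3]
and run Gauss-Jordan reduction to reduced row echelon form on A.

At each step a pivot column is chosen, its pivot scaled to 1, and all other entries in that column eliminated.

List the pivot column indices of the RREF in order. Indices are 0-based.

pivot columns: 0, 1

[1] R0 /= 2  ⇒  (1, 2)
     R1 -= 3·R0  ⇒  (0, 4)
[2] R1 /= 4  ⇒  (0, 1)
     R0 -= 2·R1  ⇒  (1, 0)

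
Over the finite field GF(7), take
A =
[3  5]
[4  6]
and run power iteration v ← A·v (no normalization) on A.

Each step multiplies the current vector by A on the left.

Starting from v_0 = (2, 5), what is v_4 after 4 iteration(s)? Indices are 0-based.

v_4 = (2, 3)

v_0 = (2, 5).
v_1 = A·v_0 = (3, 3).
v_2 = A·v_1 = (3, 2).
v_3 = A·v_2 = (5, 3).
v_4 = A·v_3 = (2, 3).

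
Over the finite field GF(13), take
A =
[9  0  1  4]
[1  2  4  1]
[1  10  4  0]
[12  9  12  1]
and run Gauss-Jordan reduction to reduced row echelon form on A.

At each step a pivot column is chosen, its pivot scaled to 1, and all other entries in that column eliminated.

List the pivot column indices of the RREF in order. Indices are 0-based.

[1] R0 /= 9  ⇒  (1, 0, 3, 12)
     R1 -= 1·R0  ⇒  (0, 2, 1, 2)
     R2 -= 1·R0  ⇒  (0, 10, 1, 1)
     R3 -= 12·R0  ⇒  (0, 9, 2, 0)
[2] R1 /= 2  ⇒  (0, 1, 7, 1)
     R2 -= 10·R1  ⇒  (0, 0, 9, 4)
     R3 -= 9·R1  ⇒  (0, 0, 4, 4)
[3] R2 /= 9  ⇒  (0, 0, 1, 12)
     R0 -= 3·R2  ⇒  (1, 0, 0, 2)
     R1 -= 7·R2  ⇒  (0, 1, 0, 8)
     R3 -= 4·R2  ⇒  (0, 0, 0, 8)
[4] R3 /= 8  ⇒  (0, 0, 0, 1)
     R0 -= 2·R3  ⇒  (1, 0, 0, 0)
     R1 -= 8·R3  ⇒  (0, 1, 0, 0)
     R2 -= 12·R3  ⇒  (0, 0, 1, 0)

pivot columns: 0, 1, 2, 3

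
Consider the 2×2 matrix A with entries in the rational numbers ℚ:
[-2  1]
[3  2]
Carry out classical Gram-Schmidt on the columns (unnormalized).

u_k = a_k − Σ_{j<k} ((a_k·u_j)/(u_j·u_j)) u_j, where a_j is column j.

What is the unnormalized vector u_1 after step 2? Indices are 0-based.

Step 1: u_0 = a_0 = (-2, 3).
Step 2: u_1 = a_1 − (4/13)·u_0 = (21/13, 14/13).

u_1 = (21/13, 14/13)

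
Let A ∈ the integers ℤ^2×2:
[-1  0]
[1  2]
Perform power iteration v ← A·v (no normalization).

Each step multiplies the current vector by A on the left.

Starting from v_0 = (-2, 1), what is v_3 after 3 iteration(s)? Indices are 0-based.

v_0 = (-2, 1).
v_1 = A·v_0 = (2, 0).
v_2 = A·v_1 = (-2, 2).
v_3 = A·v_2 = (2, 2).

v_3 = (2, 2)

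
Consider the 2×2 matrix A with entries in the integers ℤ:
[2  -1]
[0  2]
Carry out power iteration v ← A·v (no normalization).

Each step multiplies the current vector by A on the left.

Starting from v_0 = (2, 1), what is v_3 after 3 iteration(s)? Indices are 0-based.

v_3 = (4, 8)

v_0 = (2, 1).
v_1 = A·v_0 = (3, 2).
v_2 = A·v_1 = (4, 4).
v_3 = A·v_2 = (4, 8).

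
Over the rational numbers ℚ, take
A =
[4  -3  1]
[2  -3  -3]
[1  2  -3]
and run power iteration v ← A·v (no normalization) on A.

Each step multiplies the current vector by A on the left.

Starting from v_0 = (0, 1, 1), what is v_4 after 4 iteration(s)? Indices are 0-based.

v_0 = (0, 1, 1).
v_1 = A·v_0 = (-2, -6, -1).
v_2 = A·v_1 = (9, 17, -11).
v_3 = A·v_2 = (-26, 0, 76).
v_4 = A·v_3 = (-28, -280, -254).

v_4 = (-28, -280, -254)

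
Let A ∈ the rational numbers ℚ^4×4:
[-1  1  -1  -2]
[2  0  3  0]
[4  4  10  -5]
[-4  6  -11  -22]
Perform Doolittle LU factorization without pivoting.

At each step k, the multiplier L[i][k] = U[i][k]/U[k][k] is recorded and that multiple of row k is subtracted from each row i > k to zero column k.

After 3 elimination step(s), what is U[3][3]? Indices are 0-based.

[col 0] pivot -1
  R1 -= -2*R0 → (0, 2, 1, -4)  (L[1][0] := -2)
  R2 -= -4*R0 → (0, 8, 6, -13)  (L[2][0] := -4)
  R3 -= 4*R0 → (0, 2, -7, -14)  (L[3][0] := 4)
[col 1] pivot 2
  R2 -= 4*R1 → (0, 0, 2, 3)  (L[2][1] := 4)
  R3 -= 1*R1 → (0, 0, -8, -10)  (L[3][1] := 1)
[col 2] pivot 2
  R3 -= -4*R2 → (0, 0, 0, 2)  (L[3][2] := -4)

U[3][3] = 2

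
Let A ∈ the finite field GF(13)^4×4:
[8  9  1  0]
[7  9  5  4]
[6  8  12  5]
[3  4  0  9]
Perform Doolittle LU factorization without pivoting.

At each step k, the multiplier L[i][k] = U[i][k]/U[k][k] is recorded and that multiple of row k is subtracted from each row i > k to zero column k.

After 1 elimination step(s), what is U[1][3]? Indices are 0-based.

U[1][3] = 4

Step 1: pivot at (0,0) is 8.
  row1 ← row1 − (9)·row0  ⇒  L[1][0]=9, U row1=(0, 6, 9, 4)
  row2 ← row2 − (4)·row0  ⇒  L[2][0]=4, U row2=(0, 11, 8, 5)
  row3 ← row3 − (2)·row0  ⇒  L[3][0]=2, U row3=(0, 12, 11, 9)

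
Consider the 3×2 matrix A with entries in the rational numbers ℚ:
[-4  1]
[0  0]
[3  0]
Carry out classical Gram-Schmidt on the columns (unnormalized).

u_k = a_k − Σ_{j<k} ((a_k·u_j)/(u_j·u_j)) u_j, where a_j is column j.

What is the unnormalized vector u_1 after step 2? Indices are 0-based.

u_1 = (9/25, 0, 12/25)

Step 1: u_0 = a_0 = (-4, 0, 3).
Step 2: u_1 = a_1 − (-4/25)·u_0 = (9/25, 0, 12/25).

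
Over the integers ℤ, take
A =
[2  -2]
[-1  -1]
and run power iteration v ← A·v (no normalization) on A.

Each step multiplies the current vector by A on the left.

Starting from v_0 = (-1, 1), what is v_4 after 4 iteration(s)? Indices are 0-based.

v_0 = (-1, 1).
v_1 = A·v_0 = (-4, 0).
v_2 = A·v_1 = (-8, 4).
v_3 = A·v_2 = (-24, 4).
v_4 = A·v_3 = (-56, 20).

v_4 = (-56, 20)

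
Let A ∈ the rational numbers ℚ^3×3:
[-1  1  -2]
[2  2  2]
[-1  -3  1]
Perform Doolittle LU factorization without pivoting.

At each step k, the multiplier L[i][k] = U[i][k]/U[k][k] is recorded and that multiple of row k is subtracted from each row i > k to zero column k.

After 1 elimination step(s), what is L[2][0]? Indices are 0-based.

[col 0] pivot -1
  R1 -= -2*R0 → (0, 4, -2)  (L[1][0] := -2)
  R2 -= 1*R0 → (0, -4, 3)  (L[2][0] := 1)

L[2][0] = 1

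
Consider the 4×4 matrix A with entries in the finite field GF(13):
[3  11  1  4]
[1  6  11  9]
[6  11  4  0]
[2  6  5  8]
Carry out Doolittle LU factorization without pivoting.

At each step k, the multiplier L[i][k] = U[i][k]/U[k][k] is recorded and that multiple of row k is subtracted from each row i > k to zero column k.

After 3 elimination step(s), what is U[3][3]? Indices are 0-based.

[col 0] pivot 3
  R1 -= 9*R0 → (0, 11, 2, 12)  (L[1][0] := 9)
  R2 -= 2*R0 → (0, 2, 2, 5)  (L[2][0] := 2)
  R3 -= 5*R0 → (0, 3, 0, 1)  (L[3][0] := 5)
[col 1] pivot 11
  R2 -= 12*R1 → (0, 0, 4, 4)  (L[2][1] := 12)
  R3 -= 5*R1 → (0, 0, 3, 6)  (L[3][1] := 5)
[col 2] pivot 4
  R3 -= 4*R2 → (0, 0, 0, 3)  (L[3][2] := 4)

U[3][3] = 3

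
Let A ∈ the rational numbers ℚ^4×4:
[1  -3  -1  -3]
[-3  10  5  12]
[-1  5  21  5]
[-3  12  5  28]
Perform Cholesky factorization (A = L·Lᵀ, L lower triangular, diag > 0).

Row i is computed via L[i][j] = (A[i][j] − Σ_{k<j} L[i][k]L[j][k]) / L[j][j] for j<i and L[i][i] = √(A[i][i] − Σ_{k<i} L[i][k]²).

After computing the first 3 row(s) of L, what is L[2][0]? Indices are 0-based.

L[2][0] = -1

Step 1: L[0][0] = √(1) = 1.
  L[1][0] = (-3) / L[0][0] = -3.
Step 2: L[1][1] = √(1) = 1.
  L[2][0] = (-1) / L[0][0] = -1.
  L[2][1] = (2) / L[1][1] = 2.
Step 3: L[2][2] = √(16) = 4.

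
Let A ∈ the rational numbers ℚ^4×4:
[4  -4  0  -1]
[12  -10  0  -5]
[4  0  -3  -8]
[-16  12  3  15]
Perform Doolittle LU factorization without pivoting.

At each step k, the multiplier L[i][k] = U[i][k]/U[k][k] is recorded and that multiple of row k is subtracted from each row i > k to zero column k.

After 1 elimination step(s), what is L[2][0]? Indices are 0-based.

L[2][0] = 1

[col 0] pivot 4
  R1 -= 3*R0 → (0, 2, 0, -2)  (L[1][0] := 3)
  R2 -= 1*R0 → (0, 4, -3, -7)  (L[2][0] := 1)
  R3 -= -4*R0 → (0, -4, 3, 11)  (L[3][0] := -4)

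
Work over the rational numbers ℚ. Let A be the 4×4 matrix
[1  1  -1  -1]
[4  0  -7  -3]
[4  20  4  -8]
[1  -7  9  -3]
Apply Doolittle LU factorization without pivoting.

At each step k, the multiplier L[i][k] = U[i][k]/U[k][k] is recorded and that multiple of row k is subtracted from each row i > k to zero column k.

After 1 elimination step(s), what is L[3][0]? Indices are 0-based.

L[3][0] = 1

[col 0] pivot 1
  R1 -= 4*R0 → (0, -4, -3, 1)  (L[1][0] := 4)
  R2 -= 4*R0 → (0, 16, 8, -4)  (L[2][0] := 4)
  R3 -= 1*R0 → (0, -8, 10, -2)  (L[3][0] := 1)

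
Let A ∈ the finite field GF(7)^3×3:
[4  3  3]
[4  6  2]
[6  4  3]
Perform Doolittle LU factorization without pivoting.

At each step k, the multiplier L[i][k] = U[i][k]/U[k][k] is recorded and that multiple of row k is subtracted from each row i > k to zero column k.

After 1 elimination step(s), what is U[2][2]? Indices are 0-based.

[col 0] pivot 4
  R1 -= 1*R0 → (0, 3, 6)  (L[1][0] := 1)
  R2 -= 5*R0 → (0, 3, 2)  (L[2][0] := 5)

U[2][2] = 2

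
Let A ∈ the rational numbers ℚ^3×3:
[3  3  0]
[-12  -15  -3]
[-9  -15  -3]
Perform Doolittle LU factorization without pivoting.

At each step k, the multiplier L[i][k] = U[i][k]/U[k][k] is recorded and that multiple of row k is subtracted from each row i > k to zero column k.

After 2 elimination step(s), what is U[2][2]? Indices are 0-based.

U[2][2] = 3

[col 0] pivot 3
  R1 -= -4*R0 → (0, -3, -3)  (L[1][0] := -4)
  R2 -= -3*R0 → (0, -6, -3)  (L[2][0] := -3)
[col 1] pivot -3
  R2 -= 2*R1 → (0, 0, 3)  (L[2][1] := 2)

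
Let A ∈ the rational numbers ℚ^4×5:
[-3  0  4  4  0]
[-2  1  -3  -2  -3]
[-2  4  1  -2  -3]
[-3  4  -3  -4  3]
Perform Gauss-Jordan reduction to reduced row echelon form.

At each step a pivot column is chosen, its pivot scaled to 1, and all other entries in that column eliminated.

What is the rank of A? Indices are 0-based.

rank = 4

pivot(0,0)=-3: scale R0 → (1, 0, -4/3, -4/3, 0)
  clear (1,0): R1 −= (-2)R0 → (0, 1, -17/3, -14/3, -3)
  clear (2,0): R2 −= (-2)R0 → (0, 4, -5/3, -14/3, -3)
  clear (3,0): R3 −= (-3)R0 → (0, 4, -7, -8, 3)
pivot(1,1)=1: scale R1 → (0, 1, -17/3, -14/3, -3)
  clear (2,1): R2 −= (4)R1 → (0, 0, 21, 14, 9)
  clear (3,1): R3 −= (4)R1 → (0, 0, 47/3, 32/3, 15)
pivot(2,2)=21: scale R2 → (0, 0, 1, 2/3, 3/7)
  clear (0,2): R0 −= (-4/3)R2 → (1, 0, 0, -4/9, 4/7)
  clear (1,2): R1 −= (-17/3)R2 → (0, 1, 0, -8/9, -4/7)
  clear (3,2): R3 −= (47/3)R2 → (0, 0, 0, 2/9, 58/7)
pivot(3,3)=2/9: scale R3 → (0, 0, 0, 1, 261/7)
  clear (0,3): R0 −= (-4/9)R3 → (1, 0, 0, 0, 120/7)
  clear (1,3): R1 −= (-8/9)R3 → (0, 1, 0, 0, 228/7)
  clear (2,3): R2 −= (2/3)R3 → (0, 0, 1, 0, -171/7)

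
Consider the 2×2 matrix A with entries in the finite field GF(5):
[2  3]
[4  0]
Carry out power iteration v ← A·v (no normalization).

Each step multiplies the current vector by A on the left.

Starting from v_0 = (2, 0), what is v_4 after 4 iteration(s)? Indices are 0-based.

v_0 = (2, 0).
v_1 = A·v_0 = (4, 3).
v_2 = A·v_1 = (2, 1).
v_3 = A·v_2 = (2, 3).
v_4 = A·v_3 = (3, 3).

v_4 = (3, 3)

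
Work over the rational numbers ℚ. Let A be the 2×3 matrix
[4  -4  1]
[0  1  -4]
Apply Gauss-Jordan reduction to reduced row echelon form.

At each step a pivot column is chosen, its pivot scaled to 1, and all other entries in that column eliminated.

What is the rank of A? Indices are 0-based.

[1] R0 /= 4  ⇒  (1, -1, 1/4)
[2] R1 /= 1  ⇒  (0, 1, -4)
     R0 -= -1·R1  ⇒  (1, 0, -15/4)

rank = 2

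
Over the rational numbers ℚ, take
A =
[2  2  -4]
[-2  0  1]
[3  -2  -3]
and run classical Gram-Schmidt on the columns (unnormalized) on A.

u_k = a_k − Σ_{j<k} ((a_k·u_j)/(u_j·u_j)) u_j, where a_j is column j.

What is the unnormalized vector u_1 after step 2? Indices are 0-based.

u_1 = (38/17, -4/17, -28/17)

Step 1: u_0 = a_0 = (2, -2, 3).
Step 2: u_1 = a_1 − (-2/17)·u_0 = (38/17, -4/17, -28/17).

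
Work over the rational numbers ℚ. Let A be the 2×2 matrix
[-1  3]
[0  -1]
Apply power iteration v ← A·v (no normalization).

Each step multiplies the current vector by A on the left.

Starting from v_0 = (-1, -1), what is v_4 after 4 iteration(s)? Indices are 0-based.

v_4 = (11, -1)

v_0 = (-1, -1).
v_1 = A·v_0 = (-2, 1).
v_2 = A·v_1 = (5, -1).
v_3 = A·v_2 = (-8, 1).
v_4 = A·v_3 = (11, -1).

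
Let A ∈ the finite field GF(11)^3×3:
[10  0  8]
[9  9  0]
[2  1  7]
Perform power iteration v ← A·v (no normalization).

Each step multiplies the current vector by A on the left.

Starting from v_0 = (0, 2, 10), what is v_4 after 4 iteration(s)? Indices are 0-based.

v_0 = (0, 2, 10).
v_1 = A·v_0 = (3, 7, 6).
v_2 = A·v_1 = (1, 2, 0).
v_3 = A·v_2 = (10, 5, 4).
v_4 = A·v_3 = (0, 3, 9).

v_4 = (0, 3, 9)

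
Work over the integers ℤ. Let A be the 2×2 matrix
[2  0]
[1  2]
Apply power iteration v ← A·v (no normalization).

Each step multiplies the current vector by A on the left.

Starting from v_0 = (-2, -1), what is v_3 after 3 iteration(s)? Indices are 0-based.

v_3 = (-16, -32)

v_0 = (-2, -1).
v_1 = A·v_0 = (-4, -4).
v_2 = A·v_1 = (-8, -12).
v_3 = A·v_2 = (-16, -32).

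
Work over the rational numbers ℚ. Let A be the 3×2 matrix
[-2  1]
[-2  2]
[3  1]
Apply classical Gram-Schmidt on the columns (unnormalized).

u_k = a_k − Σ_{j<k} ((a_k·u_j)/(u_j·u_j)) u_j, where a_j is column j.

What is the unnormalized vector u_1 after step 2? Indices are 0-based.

u_1 = (11/17, 28/17, 26/17)

Step 1: u_0 = a_0 = (-2, -2, 3).
Step 2: u_1 = a_1 − (-3/17)·u_0 = (11/17, 28/17, 26/17).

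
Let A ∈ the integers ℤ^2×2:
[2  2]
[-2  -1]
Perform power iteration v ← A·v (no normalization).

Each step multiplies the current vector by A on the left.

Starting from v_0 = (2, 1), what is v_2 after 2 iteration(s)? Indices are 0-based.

v_2 = (2, -7)

v_0 = (2, 1).
v_1 = A·v_0 = (6, -5).
v_2 = A·v_1 = (2, -7).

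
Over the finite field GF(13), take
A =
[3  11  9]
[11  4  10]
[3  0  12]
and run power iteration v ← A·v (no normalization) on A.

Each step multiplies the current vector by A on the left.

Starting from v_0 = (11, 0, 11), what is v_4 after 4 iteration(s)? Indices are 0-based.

v_4 = (12, 7, 4)

v_0 = (11, 0, 11).
v_1 = A·v_0 = (2, 10, 9).
v_2 = A·v_1 = (2, 9, 10).
v_3 = A·v_2 = (0, 2, 9).
v_4 = A·v_3 = (12, 7, 4).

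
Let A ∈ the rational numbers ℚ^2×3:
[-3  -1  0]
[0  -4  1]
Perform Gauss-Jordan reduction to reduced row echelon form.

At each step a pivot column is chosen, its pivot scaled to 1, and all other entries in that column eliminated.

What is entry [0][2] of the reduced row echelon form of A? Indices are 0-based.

step 1: normalize row 0 (÷-3) = (1, 1/3, 0)
step 2: normalize row 1 (÷-4) = (0, 1, -1/4)
  row 0: subtract 1/3×row1 = (1, 0, 1/12)

M[0][2] = 1/12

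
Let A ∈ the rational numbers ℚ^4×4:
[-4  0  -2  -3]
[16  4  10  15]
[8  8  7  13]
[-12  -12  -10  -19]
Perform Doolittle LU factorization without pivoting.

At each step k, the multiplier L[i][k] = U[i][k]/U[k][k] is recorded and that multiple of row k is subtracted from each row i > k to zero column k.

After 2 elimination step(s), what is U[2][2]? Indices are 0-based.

U[2][2] = -1

Step 1: pivot at (0,0) is -4.
  row1 ← row1 − (-4)·row0  ⇒  L[1][0]=-4, U row1=(0, 4, 2, 3)
  row2 ← row2 − (-2)·row0  ⇒  L[2][0]=-2, U row2=(0, 8, 3, 7)
  row3 ← row3 − (3)·row0  ⇒  L[3][0]=3, U row3=(0, -12, -4, -10)
Step 2: pivot at (1,1) is 4.
  row2 ← row2 − (2)·row1  ⇒  L[2][1]=2, U row2=(0, 0, -1, 1)
  row3 ← row3 − (-3)·row1  ⇒  L[3][1]=-3, U row3=(0, 0, 2, -1)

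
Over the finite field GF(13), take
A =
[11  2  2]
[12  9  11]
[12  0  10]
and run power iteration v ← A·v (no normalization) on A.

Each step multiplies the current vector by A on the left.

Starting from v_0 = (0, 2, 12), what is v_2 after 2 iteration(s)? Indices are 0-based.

v_2 = (3, 3, 2)

v_0 = (0, 2, 12).
v_1 = A·v_0 = (2, 7, 3).
v_2 = A·v_1 = (3, 3, 2).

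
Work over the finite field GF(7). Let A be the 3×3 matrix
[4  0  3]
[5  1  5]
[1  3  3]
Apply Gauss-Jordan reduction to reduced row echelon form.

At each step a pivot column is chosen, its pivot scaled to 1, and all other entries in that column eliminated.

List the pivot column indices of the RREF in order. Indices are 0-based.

pivot(0,0)=4: scale R0 → (1, 0, 6)
  clear (1,0): R1 −= (5)R0 → (0, 1, 3)
  clear (2,0): R2 −= (1)R0 → (0, 3, 4)
pivot(1,1)=1: scale R1 → (0, 1, 3)
  clear (2,1): R2 −= (3)R1 → (0, 0, 2)
pivot(2,2)=2: scale R2 → (0, 0, 1)
  clear (0,2): R0 −= (6)R2 → (1, 0, 0)
  clear (1,2): R1 −= (3)R2 → (0, 1, 0)

pivot columns: 0, 1, 2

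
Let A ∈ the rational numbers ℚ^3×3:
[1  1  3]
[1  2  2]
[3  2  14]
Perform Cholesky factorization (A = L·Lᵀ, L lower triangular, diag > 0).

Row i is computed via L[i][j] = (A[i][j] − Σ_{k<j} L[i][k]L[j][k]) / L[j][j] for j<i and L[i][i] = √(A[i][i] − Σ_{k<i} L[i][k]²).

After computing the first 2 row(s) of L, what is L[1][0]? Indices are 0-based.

L[1][0] = 1

Step 1: L[0][0] = √(1) = 1.
  L[1][0] = (1) / L[0][0] = 1.
Step 2: L[1][1] = √(1) = 1.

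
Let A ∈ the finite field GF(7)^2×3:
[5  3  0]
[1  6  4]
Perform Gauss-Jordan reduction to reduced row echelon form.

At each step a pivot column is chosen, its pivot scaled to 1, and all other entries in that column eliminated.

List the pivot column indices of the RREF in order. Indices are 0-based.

pivot(0,0)=5: scale R0 → (1, 2, 0)
  clear (1,0): R1 −= (1)R0 → (0, 4, 4)
pivot(1,1)=4: scale R1 → (0, 1, 1)
  clear (0,1): R0 −= (2)R1 → (1, 0, 5)

pivot columns: 0, 1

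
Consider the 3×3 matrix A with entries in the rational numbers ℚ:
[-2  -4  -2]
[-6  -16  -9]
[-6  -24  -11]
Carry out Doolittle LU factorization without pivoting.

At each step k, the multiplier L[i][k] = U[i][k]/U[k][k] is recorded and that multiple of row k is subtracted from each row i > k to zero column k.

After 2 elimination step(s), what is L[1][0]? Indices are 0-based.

L[1][0] = 3

k=0: U[0][0]=-2
  eliminate (1,0): mult=3, new row 1: (0, -4, -3); set L[1][0]=3
  eliminate (2,0): mult=3, new row 2: (0, -12, -5); set L[2][0]=3
k=1: U[1][1]=-4
  eliminate (2,1): mult=3, new row 2: (0, 0, 4); set L[2][1]=3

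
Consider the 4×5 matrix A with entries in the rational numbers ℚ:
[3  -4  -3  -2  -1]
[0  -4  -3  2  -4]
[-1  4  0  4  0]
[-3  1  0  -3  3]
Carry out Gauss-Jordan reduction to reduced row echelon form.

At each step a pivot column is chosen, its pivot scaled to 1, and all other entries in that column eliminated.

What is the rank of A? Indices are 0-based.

rank = 4

step 1: normalize row 0 (÷3) = (1, -4/3, -1, -2/3, -1/3)
  row 2: subtract -1×row0 = (0, 8/3, -1, 10/3, -1/3)
  row 3: subtract -3×row0 = (0, -3, -3, -5, 2)
step 2: normalize row 1 (÷-4) = (0, 1, 3/4, -1/2, 1)
  row 0: subtract -4/3×row1 = (1, 0, 0, -4/3, 1)
  row 2: subtract 8/3×row1 = (0, 0, -3, 14/3, -3)
  row 3: subtract -3×row1 = (0, 0, -3/4, -13/2, 5)
step 3: normalize row 2 (÷-3) = (0, 0, 1, -14/9, 1)
  row 1: subtract 3/4×row2 = (0, 1, 0, 2/3, 1/4)
  row 3: subtract -3/4×row2 = (0, 0, 0, -23/3, 23/4)
step 4: normalize row 3 (÷-23/3) = (0, 0, 0, 1, -3/4)
  row 0: subtract -4/3×row3 = (1, 0, 0, 0, 0)
  row 1: subtract 2/3×row3 = (0, 1, 0, 0, 3/4)
  row 2: subtract -14/9×row3 = (0, 0, 1, 0, -1/6)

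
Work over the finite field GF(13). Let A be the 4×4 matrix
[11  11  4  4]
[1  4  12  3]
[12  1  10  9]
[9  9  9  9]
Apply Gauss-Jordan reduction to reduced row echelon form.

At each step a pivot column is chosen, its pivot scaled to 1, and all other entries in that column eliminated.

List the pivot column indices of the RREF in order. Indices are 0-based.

pivot(0,0)=11: scale R0 → (1, 1, 11, 11)
  clear (1,0): R1 −= (1)R0 → (0, 3, 1, 5)
  clear (2,0): R2 −= (12)R0 → (0, 2, 8, 7)
  clear (3,0): R3 −= (9)R0 → (0, 0, 1, 1)
pivot(1,1)=3: scale R1 → (0, 1, 9, 6)
  clear (0,1): R0 −= (1)R1 → (1, 0, 2, 5)
  clear (2,1): R2 −= (2)R1 → (0, 0, 3, 8)
pivot(2,2)=3: scale R2 → (0, 0, 1, 7)
  clear (0,2): R0 −= (2)R2 → (1, 0, 0, 4)
  clear (1,2): R1 −= (9)R2 → (0, 1, 0, 8)
  clear (3,2): R3 −= (1)R2 → (0, 0, 0, 7)
pivot(3,3)=7: scale R3 → (0, 0, 0, 1)
  clear (0,3): R0 −= (4)R3 → (1, 0, 0, 0)
  clear (1,3): R1 −= (8)R3 → (0, 1, 0, 0)
  clear (2,3): R2 −= (7)R3 → (0, 0, 1, 0)

pivot columns: 0, 1, 2, 3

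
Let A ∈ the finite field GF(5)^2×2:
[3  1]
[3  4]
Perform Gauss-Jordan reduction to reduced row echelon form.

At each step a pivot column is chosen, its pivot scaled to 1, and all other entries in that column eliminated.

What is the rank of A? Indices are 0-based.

pivot(0,0)=3: scale R0 → (1, 2)
  clear (1,0): R1 −= (3)R0 → (0, 3)
pivot(1,1)=3: scale R1 → (0, 1)
  clear (0,1): R0 −= (2)R1 → (1, 0)

rank = 2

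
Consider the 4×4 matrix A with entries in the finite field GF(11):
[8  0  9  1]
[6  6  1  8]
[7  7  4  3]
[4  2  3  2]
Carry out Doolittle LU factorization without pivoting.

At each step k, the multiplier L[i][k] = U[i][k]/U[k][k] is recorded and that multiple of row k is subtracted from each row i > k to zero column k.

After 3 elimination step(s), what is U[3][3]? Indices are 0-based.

Step 1: pivot at (0,0) is 8.
  row1 ← row1 − (9)·row0  ⇒  L[1][0]=9, U row1=(0, 6, 8, 10)
  row2 ← row2 − (5)·row0  ⇒  L[2][0]=5, U row2=(0, 7, 3, 9)
  row3 ← row3 − (6)·row0  ⇒  L[3][0]=6, U row3=(0, 2, 4, 7)
Step 2: pivot at (1,1) is 6.
  row2 ← row2 − (3)·row1  ⇒  L[2][1]=3, U row2=(0, 0, 1, 1)
  row3 ← row3 − (4)·row1  ⇒  L[3][1]=4, U row3=(0, 0, 5, 0)
Step 3: pivot at (2,2) is 1.
  row3 ← row3 − (5)·row2  ⇒  L[3][2]=5, U row3=(0, 0, 0, 6)

U[3][3] = 6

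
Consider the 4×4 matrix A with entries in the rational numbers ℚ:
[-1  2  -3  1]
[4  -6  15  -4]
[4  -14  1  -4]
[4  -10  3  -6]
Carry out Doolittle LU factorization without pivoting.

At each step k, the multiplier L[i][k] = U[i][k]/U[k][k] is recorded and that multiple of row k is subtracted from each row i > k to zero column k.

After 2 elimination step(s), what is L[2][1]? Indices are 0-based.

k=0: U[0][0]=-1
  eliminate (1,0): mult=-4, new row 1: (0, 2, 3, 0); set L[1][0]=-4
  eliminate (2,0): mult=-4, new row 2: (0, -6, -11, 0); set L[2][0]=-4
  eliminate (3,0): mult=-4, new row 3: (0, -2, -9, -2); set L[3][0]=-4
k=1: U[1][1]=2
  eliminate (2,1): mult=-3, new row 2: (0, 0, -2, 0); set L[2][1]=-3
  eliminate (3,1): mult=-1, new row 3: (0, 0, -6, -2); set L[3][1]=-1

L[2][1] = -3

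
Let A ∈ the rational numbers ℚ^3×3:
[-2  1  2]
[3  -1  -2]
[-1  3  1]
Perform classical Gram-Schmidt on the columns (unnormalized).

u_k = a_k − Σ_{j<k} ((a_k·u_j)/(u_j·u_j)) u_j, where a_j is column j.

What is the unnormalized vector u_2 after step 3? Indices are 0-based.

Step 1: u_0 = a_0 = (-2, 3, -1).
Step 2: u_1 = a_1 − (-4/7)·u_0 = (-1/7, 5/7, 17/7).
Step 3: u_2 = a_2 − (-11/14)·u_0 − (1/9)·u_1 = (4/9, 5/18, -1/18).

u_2 = (4/9, 5/18, -1/18)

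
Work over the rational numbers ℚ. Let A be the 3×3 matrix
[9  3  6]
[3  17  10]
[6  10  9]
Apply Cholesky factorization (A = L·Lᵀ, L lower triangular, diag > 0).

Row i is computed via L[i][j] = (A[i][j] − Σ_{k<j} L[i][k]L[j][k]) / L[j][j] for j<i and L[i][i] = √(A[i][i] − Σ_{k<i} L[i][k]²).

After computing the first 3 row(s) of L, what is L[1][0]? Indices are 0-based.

Step 1: L[0][0] = √(9) = 3.
  L[1][0] = (3) / L[0][0] = 1.
Step 2: L[1][1] = √(16) = 4.
  L[2][0] = (6) / L[0][0] = 2.
  L[2][1] = (8) / L[1][1] = 2.
Step 3: L[2][2] = √(1) = 1.

L[1][0] = 1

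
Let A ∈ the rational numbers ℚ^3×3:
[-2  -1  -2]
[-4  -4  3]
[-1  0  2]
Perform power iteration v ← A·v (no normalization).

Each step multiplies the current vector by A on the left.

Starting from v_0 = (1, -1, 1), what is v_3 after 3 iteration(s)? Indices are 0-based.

v_3 = (-15, -1, 9)

v_0 = (1, -1, 1).
v_1 = A·v_0 = (-3, 3, 1).
v_2 = A·v_1 = (1, 3, 5).
v_3 = A·v_2 = (-15, -1, 9).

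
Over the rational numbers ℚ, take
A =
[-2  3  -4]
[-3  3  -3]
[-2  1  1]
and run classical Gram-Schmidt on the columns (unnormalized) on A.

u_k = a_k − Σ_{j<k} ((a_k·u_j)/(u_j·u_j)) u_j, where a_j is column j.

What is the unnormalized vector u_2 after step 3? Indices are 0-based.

u_2 = (9/34, -6/17, 9/34)

Step 1: u_0 = a_0 = (-2, -3, -2).
Step 2: u_1 = a_1 − (-1)·u_0 = (1, 0, -1).
Step 3: u_2 = a_2 − (15/17)·u_0 − (-5/2)·u_1 = (9/34, -6/17, 9/34).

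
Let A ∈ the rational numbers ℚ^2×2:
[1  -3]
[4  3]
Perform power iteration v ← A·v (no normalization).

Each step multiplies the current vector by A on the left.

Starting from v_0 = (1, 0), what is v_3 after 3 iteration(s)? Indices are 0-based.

v_3 = (-59, 4)

v_0 = (1, 0).
v_1 = A·v_0 = (1, 4).
v_2 = A·v_1 = (-11, 16).
v_3 = A·v_2 = (-59, 4).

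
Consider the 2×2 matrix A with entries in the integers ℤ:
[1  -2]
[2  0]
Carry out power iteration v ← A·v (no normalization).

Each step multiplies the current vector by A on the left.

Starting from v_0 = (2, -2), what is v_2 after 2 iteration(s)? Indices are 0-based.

v_2 = (-2, 12)

v_0 = (2, -2).
v_1 = A·v_0 = (6, 4).
v_2 = A·v_1 = (-2, 12).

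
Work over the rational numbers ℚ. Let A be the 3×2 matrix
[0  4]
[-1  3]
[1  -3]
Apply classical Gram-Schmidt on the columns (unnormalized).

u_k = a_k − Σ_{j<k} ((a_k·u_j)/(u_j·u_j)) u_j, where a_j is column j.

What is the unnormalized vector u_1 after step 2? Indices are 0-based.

u_1 = (4, 0, 0)

Step 1: u_0 = a_0 = (0, -1, 1).
Step 2: u_1 = a_1 − (-3)·u_0 = (4, 0, 0).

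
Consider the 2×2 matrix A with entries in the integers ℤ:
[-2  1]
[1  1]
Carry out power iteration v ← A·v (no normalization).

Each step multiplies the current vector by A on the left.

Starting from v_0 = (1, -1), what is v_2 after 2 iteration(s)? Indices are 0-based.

v_2 = (6, -3)

v_0 = (1, -1).
v_1 = A·v_0 = (-3, 0).
v_2 = A·v_1 = (6, -3).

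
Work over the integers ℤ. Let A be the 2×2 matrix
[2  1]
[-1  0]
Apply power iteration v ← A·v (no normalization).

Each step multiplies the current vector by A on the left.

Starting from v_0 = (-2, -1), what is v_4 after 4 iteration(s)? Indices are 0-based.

v_4 = (-14, 11)

v_0 = (-2, -1).
v_1 = A·v_0 = (-5, 2).
v_2 = A·v_1 = (-8, 5).
v_3 = A·v_2 = (-11, 8).
v_4 = A·v_3 = (-14, 11).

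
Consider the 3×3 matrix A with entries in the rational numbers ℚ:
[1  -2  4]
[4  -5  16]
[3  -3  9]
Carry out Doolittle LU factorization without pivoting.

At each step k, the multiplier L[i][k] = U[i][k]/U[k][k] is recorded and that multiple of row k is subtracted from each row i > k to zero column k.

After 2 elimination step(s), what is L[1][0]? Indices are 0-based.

L[1][0] = 4

k=0: U[0][0]=1
  eliminate (1,0): mult=4, new row 1: (0, 3, 0); set L[1][0]=4
  eliminate (2,0): mult=3, new row 2: (0, 3, -3); set L[2][0]=3
k=1: U[1][1]=3
  eliminate (2,1): mult=1, new row 2: (0, 0, -3); set L[2][1]=1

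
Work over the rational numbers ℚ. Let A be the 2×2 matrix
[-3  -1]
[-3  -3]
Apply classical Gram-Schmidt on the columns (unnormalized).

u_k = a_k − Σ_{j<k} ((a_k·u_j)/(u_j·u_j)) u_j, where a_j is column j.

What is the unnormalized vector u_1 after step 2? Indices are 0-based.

Step 1: u_0 = a_0 = (-3, -3).
Step 2: u_1 = a_1 − (2/3)·u_0 = (1, -1).

u_1 = (1, -1)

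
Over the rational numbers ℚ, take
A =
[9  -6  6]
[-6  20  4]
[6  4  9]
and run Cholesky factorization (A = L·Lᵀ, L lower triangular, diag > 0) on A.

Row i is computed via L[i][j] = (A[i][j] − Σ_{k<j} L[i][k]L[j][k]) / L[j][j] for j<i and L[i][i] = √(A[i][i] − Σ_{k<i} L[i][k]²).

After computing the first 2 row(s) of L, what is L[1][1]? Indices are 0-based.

Step 1: L[0][0] = √(9) = 3.
  L[1][0] = (-6) / L[0][0] = -2.
Step 2: L[1][1] = √(16) = 4.

L[1][1] = 4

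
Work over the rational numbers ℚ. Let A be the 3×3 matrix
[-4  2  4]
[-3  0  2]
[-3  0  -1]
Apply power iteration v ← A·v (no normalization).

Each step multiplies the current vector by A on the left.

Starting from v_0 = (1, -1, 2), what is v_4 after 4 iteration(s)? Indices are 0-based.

v_4 = (196, -46, -283)

v_0 = (1, -1, 2).
v_1 = A·v_0 = (2, 1, -5).
v_2 = A·v_1 = (-26, -16, -1).
v_3 = A·v_2 = (68, 76, 79).
v_4 = A·v_3 = (196, -46, -283).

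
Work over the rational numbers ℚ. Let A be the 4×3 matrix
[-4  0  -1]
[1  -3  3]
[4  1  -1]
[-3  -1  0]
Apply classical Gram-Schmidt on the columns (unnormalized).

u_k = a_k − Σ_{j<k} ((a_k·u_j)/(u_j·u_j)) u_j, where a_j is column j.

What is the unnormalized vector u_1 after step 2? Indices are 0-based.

u_1 = (8/21, -65/21, 13/21, -5/7)

Step 1: u_0 = a_0 = (-4, 1, 4, -3).
Step 2: u_1 = a_1 − (2/21)·u_0 = (8/21, -65/21, 13/21, -5/7).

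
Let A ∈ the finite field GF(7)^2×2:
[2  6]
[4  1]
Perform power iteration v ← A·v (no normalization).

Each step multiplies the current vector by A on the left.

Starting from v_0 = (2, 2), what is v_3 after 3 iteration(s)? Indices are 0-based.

v_3 = (5, 1)

v_0 = (2, 2).
v_1 = A·v_0 = (2, 3).
v_2 = A·v_1 = (1, 4).
v_3 = A·v_2 = (5, 1).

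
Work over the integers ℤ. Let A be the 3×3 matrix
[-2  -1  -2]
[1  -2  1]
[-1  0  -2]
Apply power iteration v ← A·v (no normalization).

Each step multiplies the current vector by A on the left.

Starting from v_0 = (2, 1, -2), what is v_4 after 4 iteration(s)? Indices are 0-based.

v_4 = (-1, 33, -13)

v_0 = (2, 1, -2).
v_1 = A·v_0 = (-1, -2, 2).
v_2 = A·v_1 = (0, 5, -3).
v_3 = A·v_2 = (1, -13, 6).
v_4 = A·v_3 = (-1, 33, -13).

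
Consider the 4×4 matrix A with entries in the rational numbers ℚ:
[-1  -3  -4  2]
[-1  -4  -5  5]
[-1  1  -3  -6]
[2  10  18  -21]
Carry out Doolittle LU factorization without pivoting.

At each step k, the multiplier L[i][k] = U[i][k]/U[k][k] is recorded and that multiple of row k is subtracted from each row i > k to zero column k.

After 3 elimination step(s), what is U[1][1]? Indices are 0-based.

[col 0] pivot -1
  R1 -= 1*R0 → (0, -1, -1, 3)  (L[1][0] := 1)
  R2 -= 1*R0 → (0, 4, 1, -8)  (L[2][0] := 1)
  R3 -= -2*R0 → (0, 4, 10, -17)  (L[3][0] := -2)
[col 1] pivot -1
  R2 -= -4*R1 → (0, 0, -3, 4)  (L[2][1] := -4)
  R3 -= -4*R1 → (0, 0, 6, -5)  (L[3][1] := -4)
[col 2] pivot -3
  R3 -= -2*R2 → (0, 0, 0, 3)  (L[3][2] := -2)

U[1][1] = -1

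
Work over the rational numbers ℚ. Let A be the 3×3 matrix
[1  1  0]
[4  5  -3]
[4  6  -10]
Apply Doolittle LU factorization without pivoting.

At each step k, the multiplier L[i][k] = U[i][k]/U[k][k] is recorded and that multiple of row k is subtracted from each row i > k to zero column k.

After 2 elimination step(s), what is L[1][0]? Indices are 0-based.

Step 1: pivot at (0,0) is 1.
  row1 ← row1 − (4)·row0  ⇒  L[1][0]=4, U row1=(0, 1, -3)
  row2 ← row2 − (4)·row0  ⇒  L[2][0]=4, U row2=(0, 2, -10)
Step 2: pivot at (1,1) is 1.
  row2 ← row2 − (2)·row1  ⇒  L[2][1]=2, U row2=(0, 0, -4)

L[1][0] = 4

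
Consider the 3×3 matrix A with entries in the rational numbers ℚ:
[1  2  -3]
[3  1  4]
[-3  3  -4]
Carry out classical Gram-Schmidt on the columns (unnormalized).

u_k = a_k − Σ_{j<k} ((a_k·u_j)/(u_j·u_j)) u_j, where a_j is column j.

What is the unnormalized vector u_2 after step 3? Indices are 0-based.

Step 1: u_0 = a_0 = (1, 3, -3).
Step 2: u_1 = a_1 − (-4/19)·u_0 = (42/19, 31/19, 45/19).
Step 3: u_2 = a_2 − (21/19)·u_0 − (-91/125)·u_1 = (-312/125, 234/125, 26/25).

u_2 = (-312/125, 234/125, 26/25)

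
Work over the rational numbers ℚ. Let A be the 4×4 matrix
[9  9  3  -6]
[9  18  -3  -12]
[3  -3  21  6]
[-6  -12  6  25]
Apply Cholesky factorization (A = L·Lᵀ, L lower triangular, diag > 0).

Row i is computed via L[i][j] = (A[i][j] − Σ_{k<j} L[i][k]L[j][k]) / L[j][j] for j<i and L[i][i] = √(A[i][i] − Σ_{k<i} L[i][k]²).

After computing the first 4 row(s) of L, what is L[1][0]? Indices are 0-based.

L[1][0] = 3

Step 1: L[0][0] = √(9) = 3.
  L[1][0] = (9) / L[0][0] = 3.
Step 2: L[1][1] = √(9) = 3.
  L[2][0] = (3) / L[0][0] = 1.
  L[2][1] = (-6) / L[1][1] = -2.
Step 3: L[2][2] = √(16) = 4.
  L[3][0] = (-6) / L[0][0] = -2.
  L[3][1] = (-6) / L[1][1] = -2.
  L[3][2] = (4) / L[2][2] = 1.
Step 4: L[3][3] = √(16) = 4.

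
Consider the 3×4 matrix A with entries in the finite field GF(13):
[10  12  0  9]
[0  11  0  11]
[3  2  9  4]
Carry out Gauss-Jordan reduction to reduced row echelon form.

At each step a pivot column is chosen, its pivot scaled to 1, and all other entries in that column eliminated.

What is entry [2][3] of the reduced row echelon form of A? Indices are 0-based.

[1] R0 /= 10  ⇒  (1, 9, 0, 10)
     R2 -= 3·R0  ⇒  (0, 1, 9, 0)
[2] R1 /= 11  ⇒  (0, 1, 0, 1)
     R0 -= 9·R1  ⇒  (1, 0, 0, 1)
     R2 -= 1·R1  ⇒  (0, 0, 9, 12)
[3] R2 /= 9  ⇒  (0, 0, 1, 10)

M[2][3] = 10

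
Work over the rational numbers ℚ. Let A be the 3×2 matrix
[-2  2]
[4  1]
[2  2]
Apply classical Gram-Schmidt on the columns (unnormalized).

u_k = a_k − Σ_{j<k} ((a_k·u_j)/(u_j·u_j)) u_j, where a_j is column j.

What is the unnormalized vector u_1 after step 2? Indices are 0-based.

Step 1: u_0 = a_0 = (-2, 4, 2).
Step 2: u_1 = a_1 − (1/6)·u_0 = (7/3, 1/3, 5/3).

u_1 = (7/3, 1/3, 5/3)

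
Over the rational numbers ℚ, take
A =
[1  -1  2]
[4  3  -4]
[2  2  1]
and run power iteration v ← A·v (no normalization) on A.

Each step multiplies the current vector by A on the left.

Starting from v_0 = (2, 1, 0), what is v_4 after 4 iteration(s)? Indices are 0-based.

v_0 = (2, 1, 0).
v_1 = A·v_0 = (1, 11, 6).
v_2 = A·v_1 = (2, 13, 30).
v_3 = A·v_2 = (49, -73, 60).
v_4 = A·v_3 = (242, -263, 12).

v_4 = (242, -263, 12)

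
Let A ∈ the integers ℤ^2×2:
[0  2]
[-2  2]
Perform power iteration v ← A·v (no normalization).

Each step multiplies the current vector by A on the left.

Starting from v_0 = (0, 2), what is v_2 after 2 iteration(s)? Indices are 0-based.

v_2 = (8, 0)

v_0 = (0, 2).
v_1 = A·v_0 = (4, 4).
v_2 = A·v_1 = (8, 0).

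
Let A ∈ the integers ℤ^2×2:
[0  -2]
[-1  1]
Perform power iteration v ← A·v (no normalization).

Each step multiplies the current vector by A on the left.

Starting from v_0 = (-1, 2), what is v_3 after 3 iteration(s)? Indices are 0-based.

v_0 = (-1, 2).
v_1 = A·v_0 = (-4, 3).
v_2 = A·v_1 = (-6, 7).
v_3 = A·v_2 = (-14, 13).

v_3 = (-14, 13)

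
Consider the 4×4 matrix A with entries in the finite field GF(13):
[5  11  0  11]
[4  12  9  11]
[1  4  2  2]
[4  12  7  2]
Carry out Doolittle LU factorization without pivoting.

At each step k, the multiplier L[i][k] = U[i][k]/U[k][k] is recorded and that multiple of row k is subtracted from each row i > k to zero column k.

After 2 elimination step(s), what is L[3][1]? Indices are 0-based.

Step 1: pivot at (0,0) is 5.
  row1 ← row1 − (6)·row0  ⇒  L[1][0]=6, U row1=(0, 11, 9, 10)
  row2 ← row2 − (8)·row0  ⇒  L[2][0]=8, U row2=(0, 7, 2, 5)
  row3 ← row3 − (6)·row0  ⇒  L[3][0]=6, U row3=(0, 11, 7, 1)
Step 2: pivot at (1,1) is 11.
  row2 ← row2 − (3)·row1  ⇒  L[2][1]=3, U row2=(0, 0, 1, 1)
  row3 ← row3 − (1)·row1  ⇒  L[3][1]=1, U row3=(0, 0, 11, 4)

L[3][1] = 1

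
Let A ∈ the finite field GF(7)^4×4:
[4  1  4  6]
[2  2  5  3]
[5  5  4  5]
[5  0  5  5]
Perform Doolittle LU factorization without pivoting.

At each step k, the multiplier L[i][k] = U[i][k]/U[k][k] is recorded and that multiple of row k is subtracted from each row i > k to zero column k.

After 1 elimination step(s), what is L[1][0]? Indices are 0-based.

L[1][0] = 4

k=0: U[0][0]=4
  eliminate (1,0): mult=4, new row 1: (0, 5, 3, 0); set L[1][0]=4
  eliminate (2,0): mult=3, new row 2: (0, 2, 6, 1); set L[2][0]=3
  eliminate (3,0): mult=3, new row 3: (0, 4, 0, 1); set L[3][0]=3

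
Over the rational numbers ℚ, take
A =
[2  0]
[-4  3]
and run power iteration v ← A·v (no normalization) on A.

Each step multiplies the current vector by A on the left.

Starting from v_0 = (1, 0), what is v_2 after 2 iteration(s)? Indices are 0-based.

v_0 = (1, 0).
v_1 = A·v_0 = (2, -4).
v_2 = A·v_1 = (4, -20).

v_2 = (4, -20)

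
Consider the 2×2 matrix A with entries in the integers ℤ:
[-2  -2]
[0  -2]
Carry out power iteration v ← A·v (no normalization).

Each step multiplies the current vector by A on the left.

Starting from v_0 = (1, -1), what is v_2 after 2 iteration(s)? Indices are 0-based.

v_0 = (1, -1).
v_1 = A·v_0 = (0, 2).
v_2 = A·v_1 = (-4, -4).

v_2 = (-4, -4)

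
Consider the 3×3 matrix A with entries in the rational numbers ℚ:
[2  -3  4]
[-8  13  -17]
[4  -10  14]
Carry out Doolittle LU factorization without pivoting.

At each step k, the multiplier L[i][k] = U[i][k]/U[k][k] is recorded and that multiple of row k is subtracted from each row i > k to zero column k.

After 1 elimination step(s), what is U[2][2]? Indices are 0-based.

Step 1: pivot at (0,0) is 2.
  row1 ← row1 − (-4)·row0  ⇒  L[1][0]=-4, U row1=(0, 1, -1)
  row2 ← row2 − (2)·row0  ⇒  L[2][0]=2, U row2=(0, -4, 6)

U[2][2] = 6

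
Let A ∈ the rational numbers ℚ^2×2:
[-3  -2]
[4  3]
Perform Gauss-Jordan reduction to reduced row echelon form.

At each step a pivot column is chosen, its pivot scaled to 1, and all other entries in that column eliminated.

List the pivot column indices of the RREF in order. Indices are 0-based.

[1] R0 /= -3  ⇒  (1, 2/3)
     R1 -= 4·R0  ⇒  (0, 1/3)
[2] R1 /= 1/3  ⇒  (0, 1)
     R0 -= 2/3·R1  ⇒  (1, 0)

pivot columns: 0, 1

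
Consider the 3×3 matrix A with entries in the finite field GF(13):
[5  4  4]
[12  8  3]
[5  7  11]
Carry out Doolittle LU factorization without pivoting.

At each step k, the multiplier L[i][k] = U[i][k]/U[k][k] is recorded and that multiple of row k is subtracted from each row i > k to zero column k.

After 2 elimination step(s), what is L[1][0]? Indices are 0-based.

[col 0] pivot 5
  R1 -= 5*R0 → (0, 1, 9)  (L[1][0] := 5)
  R2 -= 1*R0 → (0, 3, 7)  (L[2][0] := 1)
[col 1] pivot 1
  R2 -= 3*R1 → (0, 0, 6)  (L[2][1] := 3)

L[1][0] = 5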